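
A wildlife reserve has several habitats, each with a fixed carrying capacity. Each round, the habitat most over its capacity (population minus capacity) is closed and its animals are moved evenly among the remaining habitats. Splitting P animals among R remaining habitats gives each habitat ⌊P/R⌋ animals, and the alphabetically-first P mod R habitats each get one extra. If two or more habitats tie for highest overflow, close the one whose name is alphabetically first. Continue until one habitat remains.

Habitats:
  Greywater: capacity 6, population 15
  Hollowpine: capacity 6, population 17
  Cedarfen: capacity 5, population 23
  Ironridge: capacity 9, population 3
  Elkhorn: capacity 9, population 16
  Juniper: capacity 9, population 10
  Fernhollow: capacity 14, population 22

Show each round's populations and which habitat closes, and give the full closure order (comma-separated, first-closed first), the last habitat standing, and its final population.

Round 1: Cedarfen=23 Elkhorn=16 Fernhollow=22 Greywater=15 Hollowpine=17 Ironridge=3 Juniper=10 → close Cedarfen (overflow 18)
  23÷6 = 3 each, +1 to first 5
Round 2: Elkhorn=20 Fernhollow=26 Greywater=19 Hollowpine=21 Ironridge=7 Juniper=13 → close Hollowpine (overflow 15)
  21÷5 = 4 each, +1 to first 1
Round 3: Elkhorn=25 Fernhollow=30 Greywater=23 Ironridge=11 Juniper=17 → close Greywater (overflow 17)
  23÷4 = 5 each, +1 to first 3
Round 4: Elkhorn=31 Fernhollow=36 Ironridge=17 Juniper=22 → close Elkhorn (overflow 22)
  31÷3 = 10 each, +1 to first 1
Round 5: Fernhollow=47 Ironridge=27 Juniper=32 → close Fernhollow (overflow 33)
  47÷2 = 23 each, +1 to first 1
Round 6: Ironridge=51 Juniper=55 → close Juniper (overflow 46)
  55÷1 = 55 each, +1 to first 0

Closure order: Cedarfen, Hollowpine, Greywater, Elkhorn, Fernhollow, Juniper
Last habitat: Ironridge with 106 animals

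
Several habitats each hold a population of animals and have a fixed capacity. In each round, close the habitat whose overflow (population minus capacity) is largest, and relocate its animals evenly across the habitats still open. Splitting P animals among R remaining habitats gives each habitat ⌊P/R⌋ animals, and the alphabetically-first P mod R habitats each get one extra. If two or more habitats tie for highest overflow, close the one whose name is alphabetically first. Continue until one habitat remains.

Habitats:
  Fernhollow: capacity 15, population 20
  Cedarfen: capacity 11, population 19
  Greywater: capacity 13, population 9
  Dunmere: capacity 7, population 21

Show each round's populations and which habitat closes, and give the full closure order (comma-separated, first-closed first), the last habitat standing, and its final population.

Closure order: Dunmere, Cedarfen, Fernhollow
Last habitat: Greywater with 69 animals

Round 1: Cedarfen=19 Dunmere=21 Fernhollow=20 Greywater=9 → close Dunmere (overflow 14)
  21÷3 = 7 each, +1 to first 0
Round 2: Cedarfen=26 Fernhollow=27 Greywater=16 → close Cedarfen (overflow 15)
  26÷2 = 13 each, +1 to first 0
Round 3: Fernhollow=40 Greywater=29 → close Fernhollow (overflow 25)
  40÷1 = 40 each, +1 to first 0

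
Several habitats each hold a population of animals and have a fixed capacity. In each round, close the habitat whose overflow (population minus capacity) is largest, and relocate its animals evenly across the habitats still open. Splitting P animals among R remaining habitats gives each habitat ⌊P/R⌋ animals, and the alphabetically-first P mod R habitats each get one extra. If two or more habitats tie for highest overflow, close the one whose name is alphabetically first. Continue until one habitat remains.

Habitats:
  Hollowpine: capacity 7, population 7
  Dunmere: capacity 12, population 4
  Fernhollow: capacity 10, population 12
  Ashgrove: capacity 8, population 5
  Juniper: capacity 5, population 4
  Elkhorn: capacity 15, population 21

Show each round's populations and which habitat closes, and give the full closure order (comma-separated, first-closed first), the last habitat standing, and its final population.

Closure order: Elkhorn, Fernhollow, Hollowpine, Juniper, Ashgrove
Last habitat: Dunmere with 53 animals

Round 1: Ashgrove=5 Dunmere=4 Elkhorn=21 Fernhollow=12 Hollowpine=7 Juniper=4 → close Elkhorn (overflow 6)
  21÷5 = 4 each, +1 to first 1
Round 2: Ashgrove=10 Dunmere=8 Fernhollow=16 Hollowpine=11 Juniper=8 → close Fernhollow (overflow 6)
  16÷4 = 4 each, +1 to first 0
Round 3: Ashgrove=14 Dunmere=12 Hollowpine=15 Juniper=12 → close Hollowpine (overflow 8)
  15÷3 = 5 each, +1 to first 0
Round 4: Ashgrove=19 Dunmere=17 Juniper=17 → close Juniper (overflow 12)
  17÷2 = 8 each, +1 to first 1
Round 5: Ashgrove=28 Dunmere=25 → close Ashgrove (overflow 20)
  28÷1 = 28 each, +1 to first 0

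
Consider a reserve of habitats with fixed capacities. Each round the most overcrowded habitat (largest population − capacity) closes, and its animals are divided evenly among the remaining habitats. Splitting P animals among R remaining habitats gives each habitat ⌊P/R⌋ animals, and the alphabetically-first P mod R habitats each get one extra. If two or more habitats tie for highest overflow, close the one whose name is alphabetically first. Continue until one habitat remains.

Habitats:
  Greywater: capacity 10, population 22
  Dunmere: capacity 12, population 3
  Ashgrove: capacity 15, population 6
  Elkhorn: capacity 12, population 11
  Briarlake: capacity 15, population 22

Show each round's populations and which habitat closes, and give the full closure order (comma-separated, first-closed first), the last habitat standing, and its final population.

Round 1: Ashgrove=6 Briarlake=22 Dunmere=3 Elkhorn=11 Greywater=22 → close Greywater (overflow 12)
  22÷4 = 5 each, +1 to first 2
Round 2: Ashgrove=12 Briarlake=28 Dunmere=8 Elkhorn=16 → close Briarlake (overflow 13)
  28÷3 = 9 each, +1 to first 1
Round 3: Ashgrove=22 Dunmere=17 Elkhorn=25 → close Elkhorn (overflow 13)
  25÷2 = 12 each, +1 to first 1
Round 4: Ashgrove=35 Dunmere=29 → close Ashgrove (overflow 20)
  35÷1 = 35 each, +1 to first 0

Closure order: Greywater, Briarlake, Elkhorn, Ashgrove
Last habitat: Dunmere with 64 animals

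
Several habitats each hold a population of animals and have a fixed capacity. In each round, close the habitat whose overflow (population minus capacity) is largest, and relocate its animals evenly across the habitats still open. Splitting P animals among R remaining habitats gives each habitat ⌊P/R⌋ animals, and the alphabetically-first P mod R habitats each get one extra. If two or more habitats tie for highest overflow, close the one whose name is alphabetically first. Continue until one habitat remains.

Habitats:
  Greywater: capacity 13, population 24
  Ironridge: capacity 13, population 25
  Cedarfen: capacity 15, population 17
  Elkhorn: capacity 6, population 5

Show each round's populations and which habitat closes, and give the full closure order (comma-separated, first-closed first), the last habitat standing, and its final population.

Closure order: Ironridge, Greywater, Cedarfen
Last habitat: Elkhorn with 71 animals

Round 1: Cedarfen=17 Elkhorn=5 Greywater=24 Ironridge=25 → close Ironridge (overflow 12)
  25÷3 = 8 each, +1 to first 1
Round 2: Cedarfen=26 Elkhorn=13 Greywater=32 → close Greywater (overflow 19)
  32÷2 = 16 each, +1 to first 0
Round 3: Cedarfen=42 Elkhorn=29 → close Cedarfen (overflow 27)
  42÷1 = 42 each, +1 to first 0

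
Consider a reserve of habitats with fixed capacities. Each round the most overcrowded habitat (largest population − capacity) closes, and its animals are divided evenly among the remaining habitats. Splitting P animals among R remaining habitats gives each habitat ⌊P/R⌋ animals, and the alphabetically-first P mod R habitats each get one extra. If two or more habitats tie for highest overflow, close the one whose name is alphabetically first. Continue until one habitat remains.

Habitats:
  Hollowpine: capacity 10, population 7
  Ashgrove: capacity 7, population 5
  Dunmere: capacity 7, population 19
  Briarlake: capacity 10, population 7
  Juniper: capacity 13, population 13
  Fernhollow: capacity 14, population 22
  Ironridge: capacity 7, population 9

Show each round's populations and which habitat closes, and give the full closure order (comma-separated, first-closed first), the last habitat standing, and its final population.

Round 1: Ashgrove=5 Briarlake=7 Dunmere=19 Fernhollow=22 Hollowpine=7 Ironridge=9 Juniper=13 → close Dunmere (overflow 12)
  19÷6 = 3 each, +1 to first 1
Round 2: Ashgrove=9 Briarlake=10 Fernhollow=25 Hollowpine=10 Ironridge=12 Juniper=16 → close Fernhollow (overflow 11)
  25÷5 = 5 each, +1 to first 0
Round 3: Ashgrove=14 Briarlake=15 Hollowpine=15 Ironridge=17 Juniper=21 → close Ironridge (overflow 10)
  17÷4 = 4 each, +1 to first 1
Round 4: Ashgrove=19 Briarlake=19 Hollowpine=19 Juniper=25 → close Ashgrove (overflow 12)
  19÷3 = 6 each, +1 to first 1
Round 5: Briarlake=26 Hollowpine=25 Juniper=31 → close Juniper (overflow 18)
  31÷2 = 15 each, +1 to first 1
Round 6: Briarlake=42 Hollowpine=40 → close Briarlake (overflow 32)
  42÷1 = 42 each, +1 to first 0

Closure order: Dunmere, Fernhollow, Ironridge, Ashgrove, Juniper, Briarlake
Last habitat: Hollowpine with 82 animals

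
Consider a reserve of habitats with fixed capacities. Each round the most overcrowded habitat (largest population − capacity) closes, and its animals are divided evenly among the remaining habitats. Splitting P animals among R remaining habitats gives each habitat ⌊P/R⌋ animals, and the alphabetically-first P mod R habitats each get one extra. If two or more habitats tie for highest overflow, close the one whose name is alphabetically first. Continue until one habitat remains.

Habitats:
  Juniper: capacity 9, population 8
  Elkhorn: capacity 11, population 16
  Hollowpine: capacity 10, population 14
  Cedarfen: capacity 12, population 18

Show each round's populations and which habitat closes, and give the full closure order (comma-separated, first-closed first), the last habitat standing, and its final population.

Closure order: Cedarfen, Elkhorn, Hollowpine
Last habitat: Juniper with 56 animals

Round 1: Cedarfen=18 Elkhorn=16 Hollowpine=14 Juniper=8 → close Cedarfen (overflow 6)
  18÷3 = 6 each, +1 to first 0
Round 2: Elkhorn=22 Hollowpine=20 Juniper=14 → close Elkhorn (overflow 11)
  22÷2 = 11 each, +1 to first 0
Round 3: Hollowpine=31 Juniper=25 → close Hollowpine (overflow 21)
  31÷1 = 31 each, +1 to first 0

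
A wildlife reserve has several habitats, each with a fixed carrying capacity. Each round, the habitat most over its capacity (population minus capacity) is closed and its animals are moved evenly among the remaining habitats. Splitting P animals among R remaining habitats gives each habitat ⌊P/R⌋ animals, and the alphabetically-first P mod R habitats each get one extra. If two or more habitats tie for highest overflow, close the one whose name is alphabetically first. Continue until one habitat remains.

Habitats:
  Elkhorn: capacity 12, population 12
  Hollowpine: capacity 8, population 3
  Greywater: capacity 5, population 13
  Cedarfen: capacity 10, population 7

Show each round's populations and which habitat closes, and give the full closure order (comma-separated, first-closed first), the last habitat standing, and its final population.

Round 1: Cedarfen=7 Elkhorn=12 Greywater=13 Hollowpine=3 → close Greywater (overflow 8)
  13÷3 = 4 each, +1 to first 1
Round 2: Cedarfen=12 Elkhorn=16 Hollowpine=7 → close Elkhorn (overflow 4)
  16÷2 = 8 each, +1 to first 0
Round 3: Cedarfen=20 Hollowpine=15 → close Cedarfen (overflow 10)
  20÷1 = 20 each, +1 to first 0

Closure order: Greywater, Elkhorn, Cedarfen
Last habitat: Hollowpine with 35 animals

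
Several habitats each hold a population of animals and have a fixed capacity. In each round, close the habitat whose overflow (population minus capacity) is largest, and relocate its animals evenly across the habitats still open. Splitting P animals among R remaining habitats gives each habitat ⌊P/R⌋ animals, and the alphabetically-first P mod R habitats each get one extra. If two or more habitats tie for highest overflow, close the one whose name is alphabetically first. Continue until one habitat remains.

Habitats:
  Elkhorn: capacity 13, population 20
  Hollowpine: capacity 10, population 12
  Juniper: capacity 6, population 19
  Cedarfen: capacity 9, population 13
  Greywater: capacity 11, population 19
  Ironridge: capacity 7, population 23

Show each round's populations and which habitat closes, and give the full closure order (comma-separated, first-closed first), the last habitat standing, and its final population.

Round 1: Cedarfen=13 Elkhorn=20 Greywater=19 Hollowpine=12 Ironridge=23 Juniper=19 → close Ironridge (overflow 16)
  23÷5 = 4 each, +1 to first 3
Round 2: Cedarfen=18 Elkhorn=25 Greywater=24 Hollowpine=16 Juniper=23 → close Juniper (overflow 17)
  23÷4 = 5 each, +1 to first 3
Round 3: Cedarfen=24 Elkhorn=31 Greywater=30 Hollowpine=21 → close Greywater (overflow 19)
  30÷3 = 10 each, +1 to first 0
Round 4: Cedarfen=34 Elkhorn=41 Hollowpine=31 → close Elkhorn (overflow 28)
  41÷2 = 20 each, +1 to first 1
Round 5: Cedarfen=55 Hollowpine=51 → close Cedarfen (overflow 46)
  55÷1 = 55 each, +1 to first 0

Closure order: Ironridge, Juniper, Greywater, Elkhorn, Cedarfen
Last habitat: Hollowpine with 106 animals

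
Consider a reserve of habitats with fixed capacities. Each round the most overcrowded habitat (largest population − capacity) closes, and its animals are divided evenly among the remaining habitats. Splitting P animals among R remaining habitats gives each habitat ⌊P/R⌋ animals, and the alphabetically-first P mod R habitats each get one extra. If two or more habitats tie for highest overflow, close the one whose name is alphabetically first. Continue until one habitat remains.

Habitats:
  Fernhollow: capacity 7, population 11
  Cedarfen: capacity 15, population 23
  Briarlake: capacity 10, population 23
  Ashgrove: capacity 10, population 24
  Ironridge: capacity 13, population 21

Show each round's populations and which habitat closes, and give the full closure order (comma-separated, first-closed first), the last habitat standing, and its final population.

Closure order: Ashgrove, Briarlake, Cedarfen, Ironridge
Last habitat: Fernhollow with 102 animals

Round 1: Ashgrove=24 Briarlake=23 Cedarfen=23 Fernhollow=11 Ironridge=21 → close Ashgrove (overflow 14)
  24÷4 = 6 each, +1 to first 0
Round 2: Briarlake=29 Cedarfen=29 Fernhollow=17 Ironridge=27 → close Briarlake (overflow 19)
  29÷3 = 9 each, +1 to first 2
Round 3: Cedarfen=39 Fernhollow=27 Ironridge=36 → close Cedarfen (overflow 24)
  39÷2 = 19 each, +1 to first 1
Round 4: Fernhollow=47 Ironridge=55 → close Ironridge (overflow 42)
  55÷1 = 55 each, +1 to first 0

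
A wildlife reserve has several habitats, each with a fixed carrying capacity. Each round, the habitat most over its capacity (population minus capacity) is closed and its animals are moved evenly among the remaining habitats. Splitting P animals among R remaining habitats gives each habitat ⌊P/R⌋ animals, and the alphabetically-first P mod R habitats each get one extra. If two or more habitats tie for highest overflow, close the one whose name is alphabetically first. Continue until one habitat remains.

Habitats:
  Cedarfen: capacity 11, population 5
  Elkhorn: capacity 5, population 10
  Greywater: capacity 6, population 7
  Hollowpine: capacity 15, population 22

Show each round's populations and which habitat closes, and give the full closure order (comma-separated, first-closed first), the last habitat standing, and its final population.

Round 1: Cedarfen=5 Elkhorn=10 Greywater=7 Hollowpine=22 → close Hollowpine (overflow 7)
  22÷3 = 7 each, +1 to first 1
Round 2: Cedarfen=13 Elkhorn=17 Greywater=14 → close Elkhorn (overflow 12)
  17÷2 = 8 each, +1 to first 1
Round 3: Cedarfen=22 Greywater=22 → close Greywater (overflow 16)
  22÷1 = 22 each, +1 to first 0

Closure order: Hollowpine, Elkhorn, Greywater
Last habitat: Cedarfen with 44 animals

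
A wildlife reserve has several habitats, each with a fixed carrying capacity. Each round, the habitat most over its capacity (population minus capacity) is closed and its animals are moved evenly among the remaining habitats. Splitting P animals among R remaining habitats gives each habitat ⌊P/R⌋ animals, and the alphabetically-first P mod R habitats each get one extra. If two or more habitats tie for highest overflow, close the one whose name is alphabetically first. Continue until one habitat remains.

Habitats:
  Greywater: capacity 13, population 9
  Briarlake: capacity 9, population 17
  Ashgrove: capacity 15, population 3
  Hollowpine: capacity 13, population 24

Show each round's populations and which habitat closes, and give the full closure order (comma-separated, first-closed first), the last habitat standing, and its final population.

Closure order: Hollowpine, Briarlake, Greywater
Last habitat: Ashgrove with 53 animals

Round 1: Ashgrove=3 Briarlake=17 Greywater=9 Hollowpine=24 → close Hollowpine (overflow 11)
  24÷3 = 8 each, +1 to first 0
Round 2: Ashgrove=11 Briarlake=25 Greywater=17 → close Briarlake (overflow 16)
  25÷2 = 12 each, +1 to first 1
Round 3: Ashgrove=24 Greywater=29 → close Greywater (overflow 16)
  29÷1 = 29 each, +1 to first 0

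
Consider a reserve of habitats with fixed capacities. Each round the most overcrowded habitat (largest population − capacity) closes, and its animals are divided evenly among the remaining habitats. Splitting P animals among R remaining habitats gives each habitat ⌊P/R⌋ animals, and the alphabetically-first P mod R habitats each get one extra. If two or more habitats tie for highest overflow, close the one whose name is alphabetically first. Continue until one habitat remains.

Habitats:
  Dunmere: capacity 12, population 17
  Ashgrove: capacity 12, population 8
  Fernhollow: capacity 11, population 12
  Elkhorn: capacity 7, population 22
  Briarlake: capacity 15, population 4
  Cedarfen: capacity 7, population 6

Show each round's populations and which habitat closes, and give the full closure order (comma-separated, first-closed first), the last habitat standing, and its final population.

Round 1: Ashgrove=8 Briarlake=4 Cedarfen=6 Dunmere=17 Elkhorn=22 Fernhollow=12 → close Elkhorn (overflow 15)
  22÷5 = 4 each, +1 to first 2
Round 2: Ashgrove=13 Briarlake=9 Cedarfen=10 Dunmere=21 Fernhollow=16 → close Dunmere (overflow 9)
  21÷4 = 5 each, +1 to first 1
Round 3: Ashgrove=19 Briarlake=14 Cedarfen=15 Fernhollow=21 → close Fernhollow (overflow 10)
  21÷3 = 7 each, +1 to first 0
Round 4: Ashgrove=26 Briarlake=21 Cedarfen=22 → close Cedarfen (overflow 15)
  22÷2 = 11 each, +1 to first 0
Round 5: Ashgrove=37 Briarlake=32 → close Ashgrove (overflow 25)
  37÷1 = 37 each, +1 to first 0

Closure order: Elkhorn, Dunmere, Fernhollow, Cedarfen, Ashgrove
Last habitat: Briarlake with 69 animals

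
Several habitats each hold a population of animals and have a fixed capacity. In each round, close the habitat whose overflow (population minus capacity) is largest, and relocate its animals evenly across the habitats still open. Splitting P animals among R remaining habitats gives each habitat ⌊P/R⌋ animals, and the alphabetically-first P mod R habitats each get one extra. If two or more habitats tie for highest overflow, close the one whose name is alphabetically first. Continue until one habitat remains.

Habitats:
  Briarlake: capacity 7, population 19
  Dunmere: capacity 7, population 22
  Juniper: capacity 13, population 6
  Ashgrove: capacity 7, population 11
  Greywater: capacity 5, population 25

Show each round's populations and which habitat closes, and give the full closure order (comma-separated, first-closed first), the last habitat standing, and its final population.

Closure order: Greywater, Dunmere, Briarlake, Ashgrove
Last habitat: Juniper with 83 animals

Round 1: Ashgrove=11 Briarlake=19 Dunmere=22 Greywater=25 Juniper=6 → close Greywater (overflow 20)
  25÷4 = 6 each, +1 to first 1
Round 2: Ashgrove=18 Briarlake=25 Dunmere=28 Juniper=12 → close Dunmere (overflow 21)
  28÷3 = 9 each, +1 to first 1
Round 3: Ashgrove=28 Briarlake=34 Juniper=21 → close Briarlake (overflow 27)
  34÷2 = 17 each, +1 to first 0
Round 4: Ashgrove=45 Juniper=38 → close Ashgrove (overflow 38)
  45÷1 = 45 each, +1 to first 0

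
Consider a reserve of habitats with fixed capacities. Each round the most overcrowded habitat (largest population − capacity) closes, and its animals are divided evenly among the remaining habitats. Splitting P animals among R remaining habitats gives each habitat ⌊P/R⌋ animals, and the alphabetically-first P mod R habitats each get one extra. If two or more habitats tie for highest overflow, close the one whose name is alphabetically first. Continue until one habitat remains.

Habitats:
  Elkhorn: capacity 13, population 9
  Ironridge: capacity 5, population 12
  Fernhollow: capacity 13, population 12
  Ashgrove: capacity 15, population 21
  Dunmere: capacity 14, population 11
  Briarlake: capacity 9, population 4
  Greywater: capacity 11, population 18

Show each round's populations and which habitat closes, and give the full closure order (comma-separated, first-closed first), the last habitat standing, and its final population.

Round 1: Ashgrove=21 Briarlake=4 Dunmere=11 Elkhorn=9 Fernhollow=12 Greywater=18 Ironridge=12 → close Greywater (overflow 7)
  18÷6 = 3 each, +1 to first 0
Round 2: Ashgrove=24 Briarlake=7 Dunmere=14 Elkhorn=12 Fernhollow=15 Ironridge=15 → close Ironridge (overflow 10)
  15÷5 = 3 each, +1 to first 0
Round 3: Ashgrove=27 Briarlake=10 Dunmere=17 Elkhorn=15 Fernhollow=18 → close Ashgrove (overflow 12)
  27÷4 = 6 each, +1 to first 3
Round 4: Briarlake=17 Dunmere=24 Elkhorn=22 Fernhollow=24 → close Fernhollow (overflow 11)
  24÷3 = 8 each, +1 to first 0
Round 5: Briarlake=25 Dunmere=32 Elkhorn=30 → close Dunmere (overflow 18)
  32÷2 = 16 each, +1 to first 0
Round 6: Briarlake=41 Elkhorn=46 → close Elkhorn (overflow 33)
  46÷1 = 46 each, +1 to first 0

Closure order: Greywater, Ironridge, Ashgrove, Fernhollow, Dunmere, Elkhorn
Last habitat: Briarlake with 87 animals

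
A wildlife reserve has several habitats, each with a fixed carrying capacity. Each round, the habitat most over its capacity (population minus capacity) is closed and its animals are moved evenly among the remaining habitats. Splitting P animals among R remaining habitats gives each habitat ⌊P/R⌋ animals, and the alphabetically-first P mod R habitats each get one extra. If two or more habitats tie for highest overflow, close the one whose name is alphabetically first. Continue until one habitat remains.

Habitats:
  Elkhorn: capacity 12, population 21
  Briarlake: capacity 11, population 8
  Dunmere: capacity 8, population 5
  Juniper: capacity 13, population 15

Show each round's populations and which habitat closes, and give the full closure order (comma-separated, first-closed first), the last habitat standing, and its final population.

Round 1: Briarlake=8 Dunmere=5 Elkhorn=21 Juniper=15 → close Elkhorn (overflow 9)
  21÷3 = 7 each, +1 to first 0
Round 2: Briarlake=15 Dunmere=12 Juniper=22 → close Juniper (overflow 9)
  22÷2 = 11 each, +1 to first 0
Round 3: Briarlake=26 Dunmere=23 → close Briarlake (overflow 15)
  26÷1 = 26 each, +1 to first 0

Closure order: Elkhorn, Juniper, Briarlake
Last habitat: Dunmere with 49 animals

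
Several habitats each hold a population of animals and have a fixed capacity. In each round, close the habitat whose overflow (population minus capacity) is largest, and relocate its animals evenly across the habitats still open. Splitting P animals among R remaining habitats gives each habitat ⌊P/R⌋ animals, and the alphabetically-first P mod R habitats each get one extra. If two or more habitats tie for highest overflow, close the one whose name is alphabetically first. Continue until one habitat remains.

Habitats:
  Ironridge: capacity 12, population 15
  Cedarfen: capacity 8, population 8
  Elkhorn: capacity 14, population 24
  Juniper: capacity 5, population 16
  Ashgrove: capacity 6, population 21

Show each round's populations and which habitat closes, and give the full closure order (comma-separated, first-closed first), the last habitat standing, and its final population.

Closure order: Ashgrove, Juniper, Elkhorn, Ironridge
Last habitat: Cedarfen with 84 animals

Round 1: Ashgrove=21 Cedarfen=8 Elkhorn=24 Ironridge=15 Juniper=16 → close Ashgrove (overflow 15)
  21÷4 = 5 each, +1 to first 1
Round 2: Cedarfen=14 Elkhorn=29 Ironridge=20 Juniper=21 → close Juniper (overflow 16)
  21÷3 = 7 each, +1 to first 0
Round 3: Cedarfen=21 Elkhorn=36 Ironridge=27 → close Elkhorn (overflow 22)
  36÷2 = 18 each, +1 to first 0
Round 4: Cedarfen=39 Ironridge=45 → close Ironridge (overflow 33)
  45÷1 = 45 each, +1 to first 0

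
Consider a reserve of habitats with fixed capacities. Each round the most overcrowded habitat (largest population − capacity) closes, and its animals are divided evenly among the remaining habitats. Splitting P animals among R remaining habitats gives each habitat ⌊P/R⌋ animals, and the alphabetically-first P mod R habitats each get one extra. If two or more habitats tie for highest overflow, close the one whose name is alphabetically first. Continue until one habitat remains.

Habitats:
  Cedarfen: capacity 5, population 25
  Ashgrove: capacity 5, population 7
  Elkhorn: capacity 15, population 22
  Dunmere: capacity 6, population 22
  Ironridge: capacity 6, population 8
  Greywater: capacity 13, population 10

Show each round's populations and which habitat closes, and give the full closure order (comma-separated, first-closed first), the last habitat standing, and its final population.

Round 1: Ashgrove=7 Cedarfen=25 Dunmere=22 Elkhorn=22 Greywater=10 Ironridge=8 → close Cedarfen (overflow 20)
  25÷5 = 5 each, +1 to first 0
Round 2: Ashgrove=12 Dunmere=27 Elkhorn=27 Greywater=15 Ironridge=13 → close Dunmere (overflow 21)
  27÷4 = 6 each, +1 to first 3
Round 3: Ashgrove=19 Elkhorn=34 Greywater=22 Ironridge=19 → close Elkhorn (overflow 19)
  34÷3 = 11 each, +1 to first 1
Round 4: Ashgrove=31 Greywater=33 Ironridge=30 → close Ashgrove (overflow 26)
  31÷2 = 15 each, +1 to first 1
Round 5: Greywater=49 Ironridge=45 → close Ironridge (overflow 39)
  45÷1 = 45 each, +1 to first 0

Closure order: Cedarfen, Dunmere, Elkhorn, Ashgrove, Ironridge
Last habitat: Greywater with 94 animals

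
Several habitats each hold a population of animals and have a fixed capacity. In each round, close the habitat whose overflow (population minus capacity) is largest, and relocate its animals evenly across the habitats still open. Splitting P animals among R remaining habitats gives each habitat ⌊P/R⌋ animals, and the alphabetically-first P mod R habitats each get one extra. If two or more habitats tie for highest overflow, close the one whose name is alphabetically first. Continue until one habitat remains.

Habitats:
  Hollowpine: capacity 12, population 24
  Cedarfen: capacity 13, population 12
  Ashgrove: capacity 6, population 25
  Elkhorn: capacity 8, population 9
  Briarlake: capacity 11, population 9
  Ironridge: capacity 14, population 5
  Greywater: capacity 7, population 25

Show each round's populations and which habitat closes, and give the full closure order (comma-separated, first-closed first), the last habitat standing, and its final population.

Closure order: Ashgrove, Greywater, Hollowpine, Elkhorn, Briarlake, Cedarfen
Last habitat: Ironridge with 109 animals

Round 1: Ashgrove=25 Briarlake=9 Cedarfen=12 Elkhorn=9 Greywater=25 Hollowpine=24 Ironridge=5 → close Ashgrove (overflow 19)
  25÷6 = 4 each, +1 to first 1
Round 2: Briarlake=14 Cedarfen=16 Elkhorn=13 Greywater=29 Hollowpine=28 Ironridge=9 → close Greywater (overflow 22)
  29÷5 = 5 each, +1 to first 4
Round 3: Briarlake=20 Cedarfen=22 Elkhorn=19 Hollowpine=34 Ironridge=14 → close Hollowpine (overflow 22)
  34÷4 = 8 each, +1 to first 2
Round 4: Briarlake=29 Cedarfen=31 Elkhorn=27 Ironridge=22 → close Elkhorn (overflow 19)
  27÷3 = 9 each, +1 to first 0
Round 5: Briarlake=38 Cedarfen=40 Ironridge=31 → close Briarlake (overflow 27)
  38÷2 = 19 each, +1 to first 0
Round 6: Cedarfen=59 Ironridge=50 → close Cedarfen (overflow 46)
  59÷1 = 59 each, +1 to first 0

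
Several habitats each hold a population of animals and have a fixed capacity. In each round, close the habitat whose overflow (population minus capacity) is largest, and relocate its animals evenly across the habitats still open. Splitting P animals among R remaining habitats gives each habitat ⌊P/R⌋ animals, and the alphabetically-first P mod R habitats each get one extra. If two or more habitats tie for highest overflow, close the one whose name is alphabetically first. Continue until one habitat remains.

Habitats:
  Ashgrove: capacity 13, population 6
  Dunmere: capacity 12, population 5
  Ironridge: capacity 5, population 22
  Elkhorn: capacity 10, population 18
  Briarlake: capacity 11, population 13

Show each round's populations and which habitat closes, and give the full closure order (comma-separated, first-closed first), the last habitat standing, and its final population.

Round 1: Ashgrove=6 Briarlake=13 Dunmere=5 Elkhorn=18 Ironridge=22 → close Ironridge (overflow 17)
  22÷4 = 5 each, +1 to first 2
Round 2: Ashgrove=12 Briarlake=19 Dunmere=10 Elkhorn=23 → close Elkhorn (overflow 13)
  23÷3 = 7 each, +1 to first 2
Round 3: Ashgrove=20 Briarlake=27 Dunmere=17 → close Briarlake (overflow 16)
  27÷2 = 13 each, +1 to first 1
Round 4: Ashgrove=34 Dunmere=30 → close Ashgrove (overflow 21)
  34÷1 = 34 each, +1 to first 0

Closure order: Ironridge, Elkhorn, Briarlake, Ashgrove
Last habitat: Dunmere with 64 animals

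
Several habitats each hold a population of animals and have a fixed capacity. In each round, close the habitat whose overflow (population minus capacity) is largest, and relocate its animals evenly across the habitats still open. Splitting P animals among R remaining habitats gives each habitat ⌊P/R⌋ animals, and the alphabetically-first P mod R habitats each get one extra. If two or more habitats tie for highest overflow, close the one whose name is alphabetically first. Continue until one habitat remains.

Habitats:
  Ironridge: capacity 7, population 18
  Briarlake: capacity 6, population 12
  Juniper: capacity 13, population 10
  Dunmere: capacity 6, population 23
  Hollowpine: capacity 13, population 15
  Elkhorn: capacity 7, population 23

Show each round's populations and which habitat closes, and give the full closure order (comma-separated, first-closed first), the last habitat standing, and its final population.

Round 1: Briarlake=12 Dunmere=23 Elkhorn=23 Hollowpine=15 Ironridge=18 Juniper=10 → close Dunmere (overflow 17)
  23÷5 = 4 each, +1 to first 3
Round 2: Briarlake=17 Elkhorn=28 Hollowpine=20 Ironridge=22 Juniper=14 → close Elkhorn (overflow 21)
  28÷4 = 7 each, +1 to first 0
Round 3: Briarlake=24 Hollowpine=27 Ironridge=29 Juniper=21 → close Ironridge (overflow 22)
  29÷3 = 9 each, +1 to first 2
Round 4: Briarlake=34 Hollowpine=37 Juniper=30 → close Briarlake (overflow 28)
  34÷2 = 17 each, +1 to first 0
Round 5: Hollowpine=54 Juniper=47 → close Hollowpine (overflow 41)
  54÷1 = 54 each, +1 to first 0

Closure order: Dunmere, Elkhorn, Ironridge, Briarlake, Hollowpine
Last habitat: Juniper with 101 animals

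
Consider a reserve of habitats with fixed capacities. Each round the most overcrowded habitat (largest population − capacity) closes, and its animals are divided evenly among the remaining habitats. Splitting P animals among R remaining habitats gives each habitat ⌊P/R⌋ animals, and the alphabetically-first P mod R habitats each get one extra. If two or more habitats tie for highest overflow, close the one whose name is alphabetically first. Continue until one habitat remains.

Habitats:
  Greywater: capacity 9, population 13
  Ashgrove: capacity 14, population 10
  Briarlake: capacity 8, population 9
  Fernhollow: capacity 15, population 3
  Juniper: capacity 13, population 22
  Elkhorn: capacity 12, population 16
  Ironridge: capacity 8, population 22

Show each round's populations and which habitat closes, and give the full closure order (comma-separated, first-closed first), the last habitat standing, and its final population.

Closure order: Ironridge, Juniper, Elkhorn, Greywater, Briarlake, Ashgrove
Last habitat: Fernhollow with 95 animals

Round 1: Ashgrove=10 Briarlake=9 Elkhorn=16 Fernhollow=3 Greywater=13 Ironridge=22 Juniper=22 → close Ironridge (overflow 14)
  22÷6 = 3 each, +1 to first 4
Round 2: Ashgrove=14 Briarlake=13 Elkhorn=20 Fernhollow=7 Greywater=16 Juniper=25 → close Juniper (overflow 12)
  25÷5 = 5 each, +1 to first 0
Round 3: Ashgrove=19 Briarlake=18 Elkhorn=25 Fernhollow=12 Greywater=21 → close Elkhorn (overflow 13)
  25÷4 = 6 each, +1 to first 1
Round 4: Ashgrove=26 Briarlake=24 Fernhollow=18 Greywater=27 → close Greywater (overflow 18)
  27÷3 = 9 each, +1 to first 0
Round 5: Ashgrove=35 Briarlake=33 Fernhollow=27 → close Briarlake (overflow 25)
  33÷2 = 16 each, +1 to first 1
Round 6: Ashgrove=52 Fernhollow=43 → close Ashgrove (overflow 38)
  52÷1 = 52 each, +1 to first 0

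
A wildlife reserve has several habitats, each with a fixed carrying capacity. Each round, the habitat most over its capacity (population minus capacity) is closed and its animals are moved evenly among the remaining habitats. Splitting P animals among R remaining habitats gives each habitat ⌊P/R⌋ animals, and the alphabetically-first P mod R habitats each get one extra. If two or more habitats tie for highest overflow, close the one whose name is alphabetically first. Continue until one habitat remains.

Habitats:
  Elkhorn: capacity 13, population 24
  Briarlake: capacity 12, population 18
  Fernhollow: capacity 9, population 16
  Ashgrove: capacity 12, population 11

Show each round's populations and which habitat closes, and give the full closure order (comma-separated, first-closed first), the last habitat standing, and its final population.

Round 1: Ashgrove=11 Briarlake=18 Elkhorn=24 Fernhollow=16 → close Elkhorn (overflow 11)
  24÷3 = 8 each, +1 to first 0
Round 2: Ashgrove=19 Briarlake=26 Fernhollow=24 → close Fernhollow (overflow 15)
  24÷2 = 12 each, +1 to first 0
Round 3: Ashgrove=31 Briarlake=38 → close Briarlake (overflow 26)
  38÷1 = 38 each, +1 to first 0

Closure order: Elkhorn, Fernhollow, Briarlake
Last habitat: Ashgrove with 69 animals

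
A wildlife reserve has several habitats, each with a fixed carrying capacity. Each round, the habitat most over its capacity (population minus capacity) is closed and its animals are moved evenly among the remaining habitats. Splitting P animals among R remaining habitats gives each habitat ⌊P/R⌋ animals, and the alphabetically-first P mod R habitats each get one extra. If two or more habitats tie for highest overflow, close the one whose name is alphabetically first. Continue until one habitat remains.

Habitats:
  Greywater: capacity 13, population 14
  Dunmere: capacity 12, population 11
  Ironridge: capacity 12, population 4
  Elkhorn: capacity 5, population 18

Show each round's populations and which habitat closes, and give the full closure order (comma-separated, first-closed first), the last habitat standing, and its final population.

Closure order: Elkhorn, Greywater, Dunmere
Last habitat: Ironridge with 47 animals

Round 1: Dunmere=11 Elkhorn=18 Greywater=14 Ironridge=4 → close Elkhorn (overflow 13)
  18÷3 = 6 each, +1 to first 0
Round 2: Dunmere=17 Greywater=20 Ironridge=10 → close Greywater (overflow 7)
  20÷2 = 10 each, +1 to first 0
Round 3: Dunmere=27 Ironridge=20 → close Dunmere (overflow 15)
  27÷1 = 27 each, +1 to first 0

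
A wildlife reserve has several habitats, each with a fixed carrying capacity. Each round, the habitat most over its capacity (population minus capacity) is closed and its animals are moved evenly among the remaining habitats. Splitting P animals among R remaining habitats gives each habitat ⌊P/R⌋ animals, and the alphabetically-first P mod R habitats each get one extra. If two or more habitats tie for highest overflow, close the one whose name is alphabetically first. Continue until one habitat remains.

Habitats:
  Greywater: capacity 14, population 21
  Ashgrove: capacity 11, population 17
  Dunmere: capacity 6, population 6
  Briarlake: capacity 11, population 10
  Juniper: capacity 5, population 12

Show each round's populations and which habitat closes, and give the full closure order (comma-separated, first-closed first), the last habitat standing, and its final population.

Closure order: Greywater, Ashgrove, Juniper, Dunmere
Last habitat: Briarlake with 66 animals

Round 1: Ashgrove=17 Briarlake=10 Dunmere=6 Greywater=21 Juniper=12 → close Greywater (overflow 7)
  21÷4 = 5 each, +1 to first 1
Round 2: Ashgrove=23 Briarlake=15 Dunmere=11 Juniper=17 → close Ashgrove (overflow 12)
  23÷3 = 7 each, +1 to first 2
Round 3: Briarlake=23 Dunmere=19 Juniper=24 → close Juniper (overflow 19)
  24÷2 = 12 each, +1 to first 0
Round 4: Briarlake=35 Dunmere=31 → close Dunmere (overflow 25)
  31÷1 = 31 each, +1 to first 0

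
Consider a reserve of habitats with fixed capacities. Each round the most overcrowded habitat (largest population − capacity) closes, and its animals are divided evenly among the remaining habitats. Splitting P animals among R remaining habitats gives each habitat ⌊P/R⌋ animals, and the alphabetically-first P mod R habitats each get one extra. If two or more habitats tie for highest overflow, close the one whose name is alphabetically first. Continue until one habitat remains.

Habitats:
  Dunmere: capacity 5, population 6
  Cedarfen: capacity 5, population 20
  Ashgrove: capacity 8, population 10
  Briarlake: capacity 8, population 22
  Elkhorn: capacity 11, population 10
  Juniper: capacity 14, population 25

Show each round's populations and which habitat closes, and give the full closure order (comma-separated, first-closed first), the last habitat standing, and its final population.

Round 1: Ashgrove=10 Briarlake=22 Cedarfen=20 Dunmere=6 Elkhorn=10 Juniper=25 → close Cedarfen (overflow 15)
  20÷5 = 4 each, +1 to first 0
Round 2: Ashgrove=14 Briarlake=26 Dunmere=10 Elkhorn=14 Juniper=29 → close Briarlake (overflow 18)
  26÷4 = 6 each, +1 to first 2
Round 3: Ashgrove=21 Dunmere=17 Elkhorn=20 Juniper=35 → close Juniper (overflow 21)
  35÷3 = 11 each, +1 to first 2
Round 4: Ashgrove=33 Dunmere=29 Elkhorn=31 → close Ashgrove (overflow 25)
  33÷2 = 16 each, +1 to first 1
Round 5: Dunmere=46 Elkhorn=47 → close Dunmere (overflow 41)
  46÷1 = 46 each, +1 to first 0

Closure order: Cedarfen, Briarlake, Juniper, Ashgrove, Dunmere
Last habitat: Elkhorn with 93 animals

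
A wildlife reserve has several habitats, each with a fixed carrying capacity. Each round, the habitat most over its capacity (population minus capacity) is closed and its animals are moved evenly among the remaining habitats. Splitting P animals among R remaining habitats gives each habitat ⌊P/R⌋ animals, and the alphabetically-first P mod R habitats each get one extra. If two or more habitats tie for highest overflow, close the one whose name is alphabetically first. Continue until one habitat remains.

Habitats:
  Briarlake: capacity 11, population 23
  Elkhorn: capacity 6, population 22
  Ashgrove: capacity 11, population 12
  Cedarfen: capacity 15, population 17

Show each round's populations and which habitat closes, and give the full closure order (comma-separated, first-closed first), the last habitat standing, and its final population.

Closure order: Elkhorn, Briarlake, Ashgrove
Last habitat: Cedarfen with 74 animals

Round 1: Ashgrove=12 Briarlake=23 Cedarfen=17 Elkhorn=22 → close Elkhorn (overflow 16)
  22÷3 = 7 each, +1 to first 1
Round 2: Ashgrove=20 Briarlake=30 Cedarfen=24 → close Briarlake (overflow 19)
  30÷2 = 15 each, +1 to first 0
Round 3: Ashgrove=35 Cedarfen=39 → close Ashgrove (overflow 24)
  35÷1 = 35 each, +1 to first 0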